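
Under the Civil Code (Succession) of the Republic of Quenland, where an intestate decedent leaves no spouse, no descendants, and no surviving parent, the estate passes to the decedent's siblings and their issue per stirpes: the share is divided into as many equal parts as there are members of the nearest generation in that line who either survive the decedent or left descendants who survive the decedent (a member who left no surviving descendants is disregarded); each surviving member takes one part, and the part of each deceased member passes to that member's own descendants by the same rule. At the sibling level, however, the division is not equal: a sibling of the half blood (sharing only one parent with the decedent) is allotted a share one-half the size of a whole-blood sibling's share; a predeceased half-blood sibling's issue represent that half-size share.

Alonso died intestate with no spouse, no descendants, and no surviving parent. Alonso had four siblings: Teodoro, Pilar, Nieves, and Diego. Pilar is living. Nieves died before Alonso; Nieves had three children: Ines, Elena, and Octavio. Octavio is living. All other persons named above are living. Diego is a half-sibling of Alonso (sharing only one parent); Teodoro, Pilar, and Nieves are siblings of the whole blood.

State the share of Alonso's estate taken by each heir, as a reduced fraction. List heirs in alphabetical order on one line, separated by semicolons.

No spouse, descendants, or parent survives, so the estate passes to Alonso's siblings per stirpes.
Half-blood siblings count for one-half the weight of whole-blood siblings at the initial division.
Dividing 1 in proportion to weights (total weight 7/2): Teodoro (weight 1) → 2/7; Pilar (weight 1) → 2/7; Nieves (weight 1) → 2/7; Diego (weight 1/2) → 1/7.
Teodoro is living and takes 2/7.
Pilar is living and takes 2/7.
Nieves predeceased; the 2/7 allotted to Nieves's branch passes to Nieves's issue by representation.
The 2/7 is divided into 3 equal shares of 2/21 among Ines, Elena, Octavio.
Ines is living and takes 2/21.
Elena is living and takes 2/21.
Octavio is living and takes 2/21.
Diego is living and takes 1/7.

Diego 1/7; Elena 2/21; Ines 2/21; Octavio 2/21; Pilar 2/7; Teodoro 2/7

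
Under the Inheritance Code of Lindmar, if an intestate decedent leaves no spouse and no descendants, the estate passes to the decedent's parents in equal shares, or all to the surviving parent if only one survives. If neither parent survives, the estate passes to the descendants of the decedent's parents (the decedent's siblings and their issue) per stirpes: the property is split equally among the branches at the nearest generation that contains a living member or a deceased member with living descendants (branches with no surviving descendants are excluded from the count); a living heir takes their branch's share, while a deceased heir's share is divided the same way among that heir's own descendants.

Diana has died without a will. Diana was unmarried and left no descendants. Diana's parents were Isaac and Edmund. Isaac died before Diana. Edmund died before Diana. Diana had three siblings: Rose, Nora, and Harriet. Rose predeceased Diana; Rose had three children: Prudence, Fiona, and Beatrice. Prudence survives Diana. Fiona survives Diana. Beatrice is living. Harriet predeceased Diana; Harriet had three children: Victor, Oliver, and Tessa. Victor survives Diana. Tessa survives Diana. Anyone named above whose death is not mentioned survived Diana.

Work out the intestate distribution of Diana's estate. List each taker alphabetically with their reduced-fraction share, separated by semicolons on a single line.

Beatrice 1/9; Fiona 1/9; Nora 1/3; Oliver 1/9; Prudence 1/9; Tessa 1/9; Victor 1/9

Neither parent survives and there are no descendants, so the estate passes to Diana's siblings and their issue per stirpes.
The estate is divided into 3 equal shares of 1/3 among Rose, Nora, Harriet.
Rose predeceased; the 1/3 allotted to Rose's branch passes to Rose's issue by representation.
The 1/3 is divided into 3 equal shares of 1/9 among Prudence, Fiona, Beatrice.
Prudence is living and takes 1/9.
Fiona is living and takes 1/9.
Beatrice is living and takes 1/9.
Nora is living and takes 1/3.
Harriet predeceased; the 1/3 allotted to Harriet's branch passes to Harriet's issue by representation.
The 1/3 is divided into 3 equal shares of 1/9 among Victor, Oliver, Tessa.
Victor is living and takes 1/9.
Oliver is living and takes 1/9.
Tessa is living and takes 1/9.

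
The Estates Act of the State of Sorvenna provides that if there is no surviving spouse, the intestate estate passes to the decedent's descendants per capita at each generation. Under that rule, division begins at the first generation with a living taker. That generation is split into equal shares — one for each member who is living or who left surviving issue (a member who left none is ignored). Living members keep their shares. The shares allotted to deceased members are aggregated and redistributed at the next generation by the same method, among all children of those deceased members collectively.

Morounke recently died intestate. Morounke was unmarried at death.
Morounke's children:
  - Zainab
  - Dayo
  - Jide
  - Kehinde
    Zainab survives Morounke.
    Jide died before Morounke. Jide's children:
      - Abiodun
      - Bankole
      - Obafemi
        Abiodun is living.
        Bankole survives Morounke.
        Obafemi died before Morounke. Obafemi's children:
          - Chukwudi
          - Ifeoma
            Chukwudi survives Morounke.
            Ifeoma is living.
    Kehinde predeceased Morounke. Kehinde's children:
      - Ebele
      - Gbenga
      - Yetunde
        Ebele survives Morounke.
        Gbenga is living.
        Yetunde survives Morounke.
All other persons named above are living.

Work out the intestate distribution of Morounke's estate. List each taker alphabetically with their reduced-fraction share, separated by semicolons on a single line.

Abiodun 1/12; Bankole 1/12; Chukwudi 1/24; Dayo 1/4; Ebele 1/12; Gbenga 1/12; Ifeoma 1/24; Yetunde 1/12; Zainab 1/4

There is no surviving spouse, so the entire estate passes to Morounke's descendants per capita at each generation.
At generation 1 (Zainab, Dayo, Jide, Kehinde) there are 4 shares of (1)/4 = 1/4 each.
Living: Zainab and Dayo — each takes 1/4.
Deceased: Jide and Kehinde. Their combined 1/2 is pooled and carried to generation 2.
At generation 2 (Abiodun, Bankole, Obafemi, Ebele, Gbenga, Yetunde) there are 6 shares of (1/2)/6 = 1/12 each.
Living: Abiodun, Bankole, Ebele, Gbenga, and Yetunde — each takes 1/12.
Deceased: Obafemi. That 1/12 share is carried to generation 3.
At generation 3 (Chukwudi, Ifeoma) there are 2 shares of (1/12)/2 = 1/24 each.
Living: Chukwudi and Ifeoma — each takes 1/24.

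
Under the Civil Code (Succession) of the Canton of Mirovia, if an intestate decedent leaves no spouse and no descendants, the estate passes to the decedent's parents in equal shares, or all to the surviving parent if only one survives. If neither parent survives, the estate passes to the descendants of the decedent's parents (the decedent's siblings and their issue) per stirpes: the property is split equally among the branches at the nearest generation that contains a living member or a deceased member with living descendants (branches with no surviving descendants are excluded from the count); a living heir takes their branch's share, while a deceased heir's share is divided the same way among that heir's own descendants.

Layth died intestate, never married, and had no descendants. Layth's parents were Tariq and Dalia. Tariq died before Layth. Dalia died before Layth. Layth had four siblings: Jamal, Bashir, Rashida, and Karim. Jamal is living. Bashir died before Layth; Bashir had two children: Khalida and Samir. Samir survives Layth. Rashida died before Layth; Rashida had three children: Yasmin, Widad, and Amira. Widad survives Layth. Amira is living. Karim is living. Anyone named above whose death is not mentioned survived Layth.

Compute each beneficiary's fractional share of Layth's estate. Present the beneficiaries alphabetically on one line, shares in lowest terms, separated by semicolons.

Neither parent survives and there are no descendants, so the estate passes to Layth's siblings and their issue per stirpes.
The estate is divided into 4 equal shares of 1/4 among Jamal, Bashir, Rashida, Karim.
Jamal is living and takes 1/4.
Bashir predeceased; the 1/4 allotted to Bashir's branch passes to Bashir's issue by representation.
The 1/4 is divided into 2 equal shares of 1/8 among Khalida, Samir.
Khalida is living and takes 1/8.
Samir is living and takes 1/8.
Rashida predeceased; the 1/4 allotted to Rashida's branch passes to Rashida's issue by representation.
The 1/4 is divided into 3 equal shares of 1/12 among Yasmin, Widad, Amira.
Yasmin is living and takes 1/12.
Widad is living and takes 1/12.
Amira is living and takes 1/12.
Karim is living and takes 1/4.

Amira 1/12; Jamal 1/4; Karim 1/4; Khalida 1/8; Samir 1/8; Widad 1/12; Yasmin 1/12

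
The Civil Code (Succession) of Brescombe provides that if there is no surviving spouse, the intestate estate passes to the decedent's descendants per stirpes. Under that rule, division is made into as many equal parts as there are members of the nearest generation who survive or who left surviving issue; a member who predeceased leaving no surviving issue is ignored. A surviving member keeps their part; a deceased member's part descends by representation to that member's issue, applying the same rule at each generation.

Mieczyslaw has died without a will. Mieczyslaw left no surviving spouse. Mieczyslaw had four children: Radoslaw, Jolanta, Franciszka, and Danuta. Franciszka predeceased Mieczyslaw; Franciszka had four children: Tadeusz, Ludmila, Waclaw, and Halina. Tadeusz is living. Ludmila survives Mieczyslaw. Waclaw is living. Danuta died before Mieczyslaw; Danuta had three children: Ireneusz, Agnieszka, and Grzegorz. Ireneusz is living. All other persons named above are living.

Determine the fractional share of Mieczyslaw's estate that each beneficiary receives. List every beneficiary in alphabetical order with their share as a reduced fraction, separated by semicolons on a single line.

There is no surviving spouse, so the entire estate passes to Mieczyslaw's descendants per stirpes.
The estate is divided into 4 equal shares of 1/4 among Radoslaw, Jolanta, Franciszka, Danuta.
Radoslaw is living and takes 1/4.
Jolanta is living and takes 1/4.
Franciszka predeceased; the 1/4 allotted to Franciszka's branch passes to Franciszka's issue by representation.
The 1/4 is divided into 4 equal shares of 1/16 among Tadeusz, Ludmila, Waclaw, Halina.
Tadeusz is living and takes 1/16.
Ludmila is living and takes 1/16.
Waclaw is living and takes 1/16.
Halina is living and takes 1/16.
Danuta predeceased; the 1/4 allotted to Danuta's branch passes to Danuta's issue by representation.
The 1/4 is divided into 3 equal shares of 1/12 among Ireneusz, Agnieszka, Grzegorz.
Ireneusz is living and takes 1/12.
Agnieszka is living and takes 1/12.
Grzegorz is living and takes 1/12.

Agnieszka 1/12; Grzegorz 1/12; Halina 1/16; Ireneusz 1/12; Jolanta 1/4; Ludmila 1/16; Radoslaw 1/4; Tadeusz 1/16; Waclaw 1/16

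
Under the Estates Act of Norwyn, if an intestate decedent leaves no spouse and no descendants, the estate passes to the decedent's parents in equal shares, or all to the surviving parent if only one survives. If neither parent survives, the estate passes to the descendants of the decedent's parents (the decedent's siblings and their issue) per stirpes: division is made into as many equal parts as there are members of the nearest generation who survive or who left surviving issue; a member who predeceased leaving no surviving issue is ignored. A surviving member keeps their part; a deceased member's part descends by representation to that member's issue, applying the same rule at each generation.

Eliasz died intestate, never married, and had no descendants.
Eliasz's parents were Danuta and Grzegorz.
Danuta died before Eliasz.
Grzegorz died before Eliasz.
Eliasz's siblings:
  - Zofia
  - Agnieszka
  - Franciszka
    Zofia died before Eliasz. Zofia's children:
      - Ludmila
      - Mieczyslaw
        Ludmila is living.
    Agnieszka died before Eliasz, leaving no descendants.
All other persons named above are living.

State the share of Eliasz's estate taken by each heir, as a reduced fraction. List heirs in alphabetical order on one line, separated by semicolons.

Franciszka 1/2; Ludmila 1/4; Mieczyslaw 1/4

Neither parent survives and there are no descendants, so the estate passes to Eliasz's siblings and their issue per stirpes.
Agnieszka left no surviving issue, so that branch lapses and is disregarded.
The estate is divided into 2 equal shares of 1/2 among Zofia, Franciszka.
Zofia predeceased; the 1/2 allotted to Zofia's branch passes to Zofia's issue by representation.
The 1/2 is divided into 2 equal shares of 1/4 among Ludmila, Mieczyslaw.
Ludmila is living and takes 1/4.
Mieczyslaw is living and takes 1/4.
Franciszka is living and takes 1/2.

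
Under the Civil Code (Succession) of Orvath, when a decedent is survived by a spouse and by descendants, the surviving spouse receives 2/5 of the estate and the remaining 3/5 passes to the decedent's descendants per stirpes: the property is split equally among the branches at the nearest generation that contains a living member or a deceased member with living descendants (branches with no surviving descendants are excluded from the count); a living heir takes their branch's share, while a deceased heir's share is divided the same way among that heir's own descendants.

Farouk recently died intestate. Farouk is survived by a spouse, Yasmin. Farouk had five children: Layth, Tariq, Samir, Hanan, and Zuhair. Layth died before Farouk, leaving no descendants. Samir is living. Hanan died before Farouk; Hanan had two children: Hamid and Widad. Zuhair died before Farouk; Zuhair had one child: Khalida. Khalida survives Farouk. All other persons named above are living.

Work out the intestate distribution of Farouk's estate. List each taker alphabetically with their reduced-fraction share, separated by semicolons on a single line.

Hamid 3/40; Khalida 3/20; Samir 3/20; Tariq 3/20; Widad 3/40; Yasmin 2/5

Yasmin, as surviving spouse, takes 2/5.
The remaining 3/5 passes to Farouk's descendants per stirpes.
Layth left no surviving issue, so that branch lapses and is disregarded.
The 3/5 is divided into 4 equal shares of 3/20 among Tariq, Samir, Hanan, Zuhair.
Tariq is living and takes 3/20.
Samir is living and takes 3/20.
Hanan predeceased; the 3/20 allotted to Hanan's branch passes to Hanan's issue by representation.
The 3/20 is divided into 2 equal shares of 3/40 among Hamid, Widad.
Hamid is living and takes 3/40.
Widad is living and takes 3/40.
Zuhair predeceased; the 3/20 allotted to Zuhair's branch passes to Zuhair's issue by representation.
Khalida is the sole taker at this level and receives the full 3/20.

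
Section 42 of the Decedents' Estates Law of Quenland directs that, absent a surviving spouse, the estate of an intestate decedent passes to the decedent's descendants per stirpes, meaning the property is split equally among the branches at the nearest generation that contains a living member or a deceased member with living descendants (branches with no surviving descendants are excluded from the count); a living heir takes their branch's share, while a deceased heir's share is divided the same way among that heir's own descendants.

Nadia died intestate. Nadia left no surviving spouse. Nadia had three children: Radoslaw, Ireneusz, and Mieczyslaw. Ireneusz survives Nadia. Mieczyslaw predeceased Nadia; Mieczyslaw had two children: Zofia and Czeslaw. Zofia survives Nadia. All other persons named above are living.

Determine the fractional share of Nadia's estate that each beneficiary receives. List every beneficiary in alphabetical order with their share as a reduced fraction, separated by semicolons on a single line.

Czeslaw 1/6; Ireneusz 1/3; Radoslaw 1/3; Zofia 1/6

There is no surviving spouse, so the entire estate passes to Nadia's descendants per stirpes.
The estate is divided into 3 equal shares of 1/3 among Radoslaw, Ireneusz, Mieczyslaw.
Radoslaw is living and takes 1/3.
Ireneusz is living and takes 1/3.
Mieczyslaw predeceased; the 1/3 allotted to Mieczyslaw's branch passes to Mieczyslaw's issue by representation.
The 1/3 is divided into 2 equal shares of 1/6 among Zofia, Czeslaw.
Zofia is living and takes 1/6.
Czeslaw is living and takes 1/6.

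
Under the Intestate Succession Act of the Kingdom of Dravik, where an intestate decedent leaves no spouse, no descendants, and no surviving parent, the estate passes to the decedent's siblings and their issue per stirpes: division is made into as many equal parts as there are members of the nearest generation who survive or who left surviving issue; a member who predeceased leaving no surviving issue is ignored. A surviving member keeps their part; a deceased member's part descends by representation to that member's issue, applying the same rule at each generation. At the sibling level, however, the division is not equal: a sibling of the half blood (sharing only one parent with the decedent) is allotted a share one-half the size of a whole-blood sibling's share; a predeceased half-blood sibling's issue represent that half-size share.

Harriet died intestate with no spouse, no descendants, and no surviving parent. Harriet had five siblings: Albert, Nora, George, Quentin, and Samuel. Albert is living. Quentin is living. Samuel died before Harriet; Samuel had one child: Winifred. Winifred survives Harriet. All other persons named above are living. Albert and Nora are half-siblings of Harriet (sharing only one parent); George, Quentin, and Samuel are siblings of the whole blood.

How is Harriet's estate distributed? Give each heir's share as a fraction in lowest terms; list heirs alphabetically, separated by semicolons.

No spouse, descendants, or parent survives, so the estate passes to Harriet's siblings per stirpes.
Half-blood siblings count for one-half the weight of whole-blood siblings at the initial division.
Dividing 1 in proportion to weights (total weight 4): Albert (weight 1/2) → 1/8; Nora (weight 1/2) → 1/8; George (weight 1) → 1/4; Quentin (weight 1) → 1/4; Samuel (weight 1) → 1/4.
Albert is living and takes 1/8.
Nora is living and takes 1/8.
George is living and takes 1/4.
Quentin is living and takes 1/4.
Samuel predeceased; the 1/4 allotted to Samuel's branch passes to Samuel's issue by representation.
Winifred is the sole taker at this level and receives the full 1/4.

Albert 1/8; George 1/4; Nora 1/8; Quentin 1/4; Winifred 1/4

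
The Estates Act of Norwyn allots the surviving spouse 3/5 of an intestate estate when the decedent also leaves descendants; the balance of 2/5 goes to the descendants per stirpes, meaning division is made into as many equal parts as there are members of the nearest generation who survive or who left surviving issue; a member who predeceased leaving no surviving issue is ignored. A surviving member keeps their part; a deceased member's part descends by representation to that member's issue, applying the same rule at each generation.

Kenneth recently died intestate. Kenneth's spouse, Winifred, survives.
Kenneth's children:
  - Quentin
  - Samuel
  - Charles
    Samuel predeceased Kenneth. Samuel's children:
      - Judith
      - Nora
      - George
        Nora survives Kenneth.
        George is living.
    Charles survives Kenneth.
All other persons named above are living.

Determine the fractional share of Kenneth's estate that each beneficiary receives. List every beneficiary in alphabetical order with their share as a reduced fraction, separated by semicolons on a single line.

Charles 2/15; George 2/45; Judith 2/45; Nora 2/45; Quentin 2/15; Winifred 3/5

Winifred, as surviving spouse, takes 3/5.
The remaining 2/5 passes to Kenneth's descendants per stirpes.
The 2/5 is divided into 3 equal shares of 2/15 among Quentin, Samuel, Charles.
Quentin is living and takes 2/15.
Samuel predeceased; the 2/15 allotted to Samuel's branch passes to Samuel's issue by representation.
The 2/15 is divided into 3 equal shares of 2/45 among Judith, Nora, George.
Judith is living and takes 2/45.
Nora is living and takes 2/45.
George is living and takes 2/45.
Charles is living and takes 2/15.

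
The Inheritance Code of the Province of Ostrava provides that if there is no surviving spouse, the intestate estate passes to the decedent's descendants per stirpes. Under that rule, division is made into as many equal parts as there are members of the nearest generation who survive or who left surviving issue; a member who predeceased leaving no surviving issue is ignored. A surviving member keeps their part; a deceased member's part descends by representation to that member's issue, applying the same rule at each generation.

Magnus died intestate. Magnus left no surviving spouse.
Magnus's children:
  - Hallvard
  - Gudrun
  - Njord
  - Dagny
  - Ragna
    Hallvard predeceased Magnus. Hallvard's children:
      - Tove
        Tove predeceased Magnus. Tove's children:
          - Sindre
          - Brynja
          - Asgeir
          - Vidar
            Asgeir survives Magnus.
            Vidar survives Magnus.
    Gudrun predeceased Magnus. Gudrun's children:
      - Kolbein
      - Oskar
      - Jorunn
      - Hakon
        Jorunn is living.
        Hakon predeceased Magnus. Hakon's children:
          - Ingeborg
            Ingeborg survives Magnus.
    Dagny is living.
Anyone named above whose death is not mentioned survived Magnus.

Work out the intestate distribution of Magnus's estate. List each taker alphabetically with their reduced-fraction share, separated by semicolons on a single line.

There is no surviving spouse, so the entire estate passes to Magnus's descendants per stirpes.
The estate is divided into 5 equal shares of 1/5 among Hallvard, Gudrun, Njord, Dagny, Ragna.
Hallvard predeceased; the 1/5 allotted to Hallvard's branch passes to Hallvard's issue by representation.
Tove's line is the sole branch at this level, so the full 1/5 passes to Tove's issue by representation.
The 1/5 is divided into 4 equal shares of 1/20 among Sindre, Brynja, Asgeir, Vidar.
Sindre is living and takes 1/20.
Brynja is living and takes 1/20.
Asgeir is living and takes 1/20.
Vidar is living and takes 1/20.
Gudrun predeceased; the 1/5 allotted to Gudrun's branch passes to Gudrun's issue by representation.
The 1/5 is divided into 4 equal shares of 1/20 among Kolbein, Oskar, Jorunn, Hakon.
Kolbein is living and takes 1/20.
Oskar is living and takes 1/20.
Jorunn is living and takes 1/20.
Hakon predeceased; the 1/20 allotted to Hakon's branch passes to Hakon's issue by representation.
Ingeborg is the sole taker at this level and receives the full 1/20.
Njord is living and takes 1/5.
Dagny is living and takes 1/5.
Ragna is living and takes 1/5.

Asgeir 1/20; Brynja 1/20; Dagny 1/5; Ingeborg 1/20; Jorunn 1/20; Kolbein 1/20; Njord 1/5; Oskar 1/20; Ragna 1/5; Sindre 1/20; Vidar 1/20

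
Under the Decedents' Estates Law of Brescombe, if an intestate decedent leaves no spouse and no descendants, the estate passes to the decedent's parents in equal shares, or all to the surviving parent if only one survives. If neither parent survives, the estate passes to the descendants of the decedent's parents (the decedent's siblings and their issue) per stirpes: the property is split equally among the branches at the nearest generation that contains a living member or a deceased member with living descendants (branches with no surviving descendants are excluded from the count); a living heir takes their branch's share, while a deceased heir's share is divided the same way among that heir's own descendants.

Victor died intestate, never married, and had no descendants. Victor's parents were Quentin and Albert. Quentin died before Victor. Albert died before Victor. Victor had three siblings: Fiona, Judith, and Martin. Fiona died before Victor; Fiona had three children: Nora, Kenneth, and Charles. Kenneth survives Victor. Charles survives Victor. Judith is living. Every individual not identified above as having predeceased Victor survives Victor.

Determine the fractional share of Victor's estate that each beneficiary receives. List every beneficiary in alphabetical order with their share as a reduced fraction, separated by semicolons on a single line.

Charles 1/9; Judith 1/3; Kenneth 1/9; Martin 1/3; Nora 1/9

Neither parent survives and there are no descendants, so the estate passes to Victor's siblings and their issue per stirpes.
The estate is divided into 3 equal shares of 1/3 among Fiona, Judith, Martin.
Fiona predeceased; the 1/3 allotted to Fiona's branch passes to Fiona's issue by representation.
The 1/3 is divided into 3 equal shares of 1/9 among Nora, Kenneth, Charles.
Nora is living and takes 1/9.
Kenneth is living and takes 1/9.
Charles is living and takes 1/9.
Judith is living and takes 1/3.
Martin is living and takes 1/3.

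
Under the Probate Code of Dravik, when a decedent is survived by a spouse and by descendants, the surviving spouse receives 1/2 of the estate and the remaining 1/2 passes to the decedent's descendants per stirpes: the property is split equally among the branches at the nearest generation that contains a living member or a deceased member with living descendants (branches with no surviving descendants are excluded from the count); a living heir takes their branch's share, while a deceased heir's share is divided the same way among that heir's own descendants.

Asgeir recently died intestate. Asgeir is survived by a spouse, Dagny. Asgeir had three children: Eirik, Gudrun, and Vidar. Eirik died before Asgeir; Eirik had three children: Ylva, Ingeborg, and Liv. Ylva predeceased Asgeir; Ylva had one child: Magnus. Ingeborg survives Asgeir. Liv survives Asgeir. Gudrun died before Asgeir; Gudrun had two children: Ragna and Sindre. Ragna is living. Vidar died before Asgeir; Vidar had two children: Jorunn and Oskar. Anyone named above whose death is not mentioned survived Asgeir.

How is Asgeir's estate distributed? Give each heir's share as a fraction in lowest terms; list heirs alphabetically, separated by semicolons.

Dagny, as surviving spouse, takes 1/2.
The remaining 1/2 passes to Asgeir's descendants per stirpes.
The 1/2 is divided into 3 equal shares of 1/6 among Eirik, Gudrun, Vidar.
Eirik predeceased; the 1/6 allotted to Eirik's branch passes to Eirik's issue by representation.
The 1/6 is divided into 3 equal shares of 1/18 among Ylva, Ingeborg, Liv.
Ylva predeceased; the 1/18 allotted to Ylva's branch passes to Ylva's issue by representation.
Magnus is the sole taker at this level and receives the full 1/18.
Ingeborg is living and takes 1/18.
Liv is living and takes 1/18.
Gudrun predeceased; the 1/6 allotted to Gudrun's branch passes to Gudrun's issue by representation.
The 1/6 is divided into 2 equal shares of 1/12 among Ragna, Sindre.
Ragna is living and takes 1/12.
Sindre is living and takes 1/12.
Vidar predeceased; the 1/6 allotted to Vidar's branch passes to Vidar's issue by representation.
The 1/6 is divided into 2 equal shares of 1/12 among Jorunn, Oskar.
Jorunn is living and takes 1/12.
Oskar is living and takes 1/12.

Dagny 1/2; Ingeborg 1/18; Jorunn 1/12; Liv 1/18; Magnus 1/18; Oskar 1/12; Ragna 1/12; Sindre 1/12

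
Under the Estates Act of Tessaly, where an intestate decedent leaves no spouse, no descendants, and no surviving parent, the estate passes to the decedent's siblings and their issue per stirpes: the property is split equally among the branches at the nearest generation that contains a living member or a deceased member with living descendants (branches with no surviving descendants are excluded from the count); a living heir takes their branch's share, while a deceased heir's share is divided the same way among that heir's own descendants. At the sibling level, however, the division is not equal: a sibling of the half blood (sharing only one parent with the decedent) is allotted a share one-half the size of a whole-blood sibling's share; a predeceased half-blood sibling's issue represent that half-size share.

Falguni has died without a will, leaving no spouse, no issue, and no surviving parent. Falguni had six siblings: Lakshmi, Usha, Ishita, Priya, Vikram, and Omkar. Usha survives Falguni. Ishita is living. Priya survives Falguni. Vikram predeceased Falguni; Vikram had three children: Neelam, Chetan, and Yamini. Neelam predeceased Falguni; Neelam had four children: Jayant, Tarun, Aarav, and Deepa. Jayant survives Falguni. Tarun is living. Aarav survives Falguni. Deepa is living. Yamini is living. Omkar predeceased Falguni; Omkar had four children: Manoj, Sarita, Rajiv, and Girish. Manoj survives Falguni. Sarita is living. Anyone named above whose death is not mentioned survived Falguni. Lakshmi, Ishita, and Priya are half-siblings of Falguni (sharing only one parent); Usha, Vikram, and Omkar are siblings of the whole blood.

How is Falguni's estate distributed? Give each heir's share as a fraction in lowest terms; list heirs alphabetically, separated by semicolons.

No spouse, descendants, or parent survives, so the estate passes to Falguni's siblings per stirpes.
Half-blood siblings count for one-half the weight of whole-blood siblings at the initial division.
Dividing 1 in proportion to weights (total weight 9/2): Lakshmi (weight 1/2) → 1/9; Usha (weight 1) → 2/9; Ishita (weight 1/2) → 1/9; Priya (weight 1/2) → 1/9; Vikram (weight 1) → 2/9; Omkar (weight 1) → 2/9.
Lakshmi is living and takes 1/9.
Usha is living and takes 2/9.
Ishita is living and takes 1/9.
Priya is living and takes 1/9.
Vikram predeceased; the 2/9 allotted to Vikram's branch passes to Vikram's issue by representation.
The 2/9 is divided into 3 equal shares of 2/27 among Neelam, Chetan, Yamini.
Neelam predeceased; the 2/27 allotted to Neelam's branch passes to Neelam's issue by representation.
The 2/27 is divided into 4 equal shares of 1/54 among Jayant, Tarun, Aarav, Deepa.
Jayant is living and takes 1/54.
Tarun is living and takes 1/54.
Aarav is living and takes 1/54.
Deepa is living and takes 1/54.
Chetan is living and takes 2/27.
Yamini is living and takes 2/27.
Omkar predeceased; the 2/9 allotted to Omkar's branch passes to Omkar's issue by representation.
The 2/9 is divided into 4 equal shares of 1/18 among Manoj, Sarita, Rajiv, Girish.
Manoj is living and takes 1/18.
Sarita is living and takes 1/18.
Rajiv is living and takes 1/18.
Girish is living and takes 1/18.

Aarav 1/54; Chetan 2/27; Deepa 1/54; Girish 1/18; Ishita 1/9; Jayant 1/54; Lakshmi 1/9; Manoj 1/18; Priya 1/9; Rajiv 1/18; Sarita 1/18; Tarun 1/54; Usha 2/9; Yamini 2/27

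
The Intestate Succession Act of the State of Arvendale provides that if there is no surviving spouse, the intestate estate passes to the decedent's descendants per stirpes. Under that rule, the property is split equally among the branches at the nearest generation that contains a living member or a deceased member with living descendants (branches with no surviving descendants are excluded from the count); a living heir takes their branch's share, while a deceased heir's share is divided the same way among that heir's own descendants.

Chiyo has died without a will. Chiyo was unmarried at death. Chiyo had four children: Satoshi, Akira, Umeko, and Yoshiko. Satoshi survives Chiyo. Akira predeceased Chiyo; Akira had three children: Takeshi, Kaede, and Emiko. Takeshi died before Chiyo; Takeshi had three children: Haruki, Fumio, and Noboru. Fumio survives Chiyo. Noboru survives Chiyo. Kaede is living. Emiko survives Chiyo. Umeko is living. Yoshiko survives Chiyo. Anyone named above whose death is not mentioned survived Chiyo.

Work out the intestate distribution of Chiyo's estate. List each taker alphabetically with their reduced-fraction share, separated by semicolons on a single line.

Emiko 1/12; Fumio 1/36; Haruki 1/36; Kaede 1/12; Noboru 1/36; Satoshi 1/4; Umeko 1/4; Yoshiko 1/4

There is no surviving spouse, so the entire estate passes to Chiyo's descendants per stirpes.
The estate is divided into 4 equal shares of 1/4 among Satoshi, Akira, Umeko, Yoshiko.
Satoshi is living and takes 1/4.
Akira predeceased; the 1/4 allotted to Akira's branch passes to Akira's issue by representation.
The 1/4 is divided into 3 equal shares of 1/12 among Takeshi, Kaede, Emiko.
Takeshi predeceased; the 1/12 allotted to Takeshi's branch passes to Takeshi's issue by representation.
The 1/12 is divided into 3 equal shares of 1/36 among Haruki, Fumio, Noboru.
Haruki is living and takes 1/36.
Fumio is living and takes 1/36.
Noboru is living and takes 1/36.
Kaede is living and takes 1/12.
Emiko is living and takes 1/12.
Umeko is living and takes 1/4.
Yoshiko is living and takes 1/4.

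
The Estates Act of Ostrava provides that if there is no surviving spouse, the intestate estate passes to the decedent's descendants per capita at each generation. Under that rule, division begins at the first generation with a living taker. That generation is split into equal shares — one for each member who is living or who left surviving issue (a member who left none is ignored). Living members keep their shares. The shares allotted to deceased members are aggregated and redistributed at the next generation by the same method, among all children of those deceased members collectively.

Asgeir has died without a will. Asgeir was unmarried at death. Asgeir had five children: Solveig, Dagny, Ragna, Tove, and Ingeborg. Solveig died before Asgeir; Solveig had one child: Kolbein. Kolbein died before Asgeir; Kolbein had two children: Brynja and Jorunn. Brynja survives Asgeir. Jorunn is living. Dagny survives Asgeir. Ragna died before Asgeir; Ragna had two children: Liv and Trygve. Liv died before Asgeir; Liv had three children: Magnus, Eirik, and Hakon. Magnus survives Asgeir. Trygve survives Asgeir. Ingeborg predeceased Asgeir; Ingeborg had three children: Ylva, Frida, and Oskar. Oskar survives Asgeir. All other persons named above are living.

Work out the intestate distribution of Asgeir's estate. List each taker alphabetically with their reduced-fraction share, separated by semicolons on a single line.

Brynja 1/25; Dagny 1/5; Eirik 1/25; Frida 1/10; Hakon 1/25; Jorunn 1/25; Magnus 1/25; Oskar 1/10; Tove 1/5; Trygve 1/10; Ylva 1/10

There is no surviving spouse, so the entire estate passes to Asgeir's descendants per capita at each generation.
At generation 1 (Solveig, Dagny, Ragna, Tove, Ingeborg) there are 5 shares of (1)/5 = 1/5 each.
Living: Dagny and Tove — each takes 1/5.
Deceased: Solveig, Ragna, and Ingeborg. Their combined 3/5 is pooled and carried to generation 2.
At generation 2 (Kolbein, Liv, Trygve, Ylva, Frida, Oskar) there are 6 shares of (3/5)/6 = 1/10 each.
Living: Trygve, Ylva, Frida, and Oskar — each takes 1/10.
Deceased: Kolbein and Liv. Their combined 1/5 is pooled and carried to generation 3.
At generation 3 (Brynja, Jorunn, Magnus, Eirik, Hakon) there are 5 shares of (1/5)/5 = 1/25 each.
Living: Brynja, Jorunn, Magnus, Eirik, and Hakon — each takes 1/25.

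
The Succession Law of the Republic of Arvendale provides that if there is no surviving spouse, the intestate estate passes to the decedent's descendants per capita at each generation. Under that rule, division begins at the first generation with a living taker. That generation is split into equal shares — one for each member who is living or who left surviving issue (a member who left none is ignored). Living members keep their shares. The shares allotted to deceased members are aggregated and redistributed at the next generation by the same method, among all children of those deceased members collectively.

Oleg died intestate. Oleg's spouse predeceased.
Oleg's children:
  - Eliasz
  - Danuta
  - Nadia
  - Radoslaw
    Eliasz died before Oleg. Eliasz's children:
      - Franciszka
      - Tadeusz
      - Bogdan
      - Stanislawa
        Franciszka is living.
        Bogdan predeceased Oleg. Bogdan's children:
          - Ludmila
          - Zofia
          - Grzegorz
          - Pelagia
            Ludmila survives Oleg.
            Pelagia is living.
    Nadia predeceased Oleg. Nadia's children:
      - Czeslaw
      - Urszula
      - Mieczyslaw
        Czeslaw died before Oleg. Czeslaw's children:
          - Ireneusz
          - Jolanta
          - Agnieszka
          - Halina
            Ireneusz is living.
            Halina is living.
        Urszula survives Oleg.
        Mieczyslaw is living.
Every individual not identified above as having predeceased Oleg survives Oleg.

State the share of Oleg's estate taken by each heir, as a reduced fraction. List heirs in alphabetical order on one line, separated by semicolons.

There is no surviving spouse, so the entire estate passes to Oleg's descendants per capita at each generation.
At generation 1 (Eliasz, Danuta, Nadia, Radoslaw) there are 4 shares of (1)/4 = 1/4 each.
Living: Danuta and Radoslaw — each takes 1/4.
Deceased: Eliasz and Nadia. Their combined 1/2 is pooled and carried to generation 2.
At generation 2 (Franciszka, Tadeusz, Bogdan, Stanislawa, Czeslaw, Urszula, Mieczyslaw) there are 7 shares of (1/2)/7 = 1/14 each.
Living: Franciszka, Tadeusz, Stanislawa, Urszula, and Mieczyslaw — each takes 1/14.
Deceased: Bogdan and Czeslaw. Their combined 1/7 is pooled and carried to generation 3.
At generation 3 (Ludmila, Zofia, Grzegorz, Pelagia, Ireneusz, Jolanta, Agnieszka, Halina) there are 8 shares of (1/7)/8 = 1/56 each.
Living: Ludmila, Zofia, Grzegorz, Pelagia, Ireneusz, Jolanta, Agnieszka, and Halina — each takes 1/56.

Agnieszka 1/56; Danuta 1/4; Franciszka 1/14; Grzegorz 1/56; Halina 1/56; Ireneusz 1/56; Jolanta 1/56; Ludmila 1/56; Mieczyslaw 1/14; Pelagia 1/56; Radoslaw 1/4; Stanislawa 1/14; Tadeusz 1/14; Urszula 1/14; Zofia 1/56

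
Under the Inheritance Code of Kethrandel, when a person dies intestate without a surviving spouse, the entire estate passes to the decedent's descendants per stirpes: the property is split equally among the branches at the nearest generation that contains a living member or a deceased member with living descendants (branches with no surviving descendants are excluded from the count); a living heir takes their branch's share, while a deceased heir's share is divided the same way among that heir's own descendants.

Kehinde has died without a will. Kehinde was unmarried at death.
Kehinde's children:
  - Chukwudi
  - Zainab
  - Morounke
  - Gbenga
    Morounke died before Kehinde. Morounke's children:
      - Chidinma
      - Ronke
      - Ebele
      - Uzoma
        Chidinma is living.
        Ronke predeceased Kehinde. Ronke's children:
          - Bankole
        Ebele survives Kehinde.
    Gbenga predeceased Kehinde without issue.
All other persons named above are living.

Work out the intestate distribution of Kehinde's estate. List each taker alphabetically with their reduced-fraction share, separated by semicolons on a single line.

There is no surviving spouse, so the entire estate passes to Kehinde's descendants per stirpes.
Gbenga left no surviving issue, so that branch lapses and is disregarded.
The estate is divided into 3 equal shares of 1/3 among Chukwudi, Zainab, Morounke.
Chukwudi is living and takes 1/3.
Zainab is living and takes 1/3.
Morounke predeceased; the 1/3 allotted to Morounke's branch passes to Morounke's issue by representation.
The 1/3 is divided into 4 equal shares of 1/12 among Chidinma, Ronke, Ebele, Uzoma.
Chidinma is living and takes 1/12.
Ronke predeceased; the 1/12 allotted to Ronke's branch passes to Ronke's issue by representation.
Bankole is the sole taker at this level and receives the full 1/12.
Ebele is living and takes 1/12.
Uzoma is living and takes 1/12.

Bankole 1/12; Chidinma 1/12; Chukwudi 1/3; Ebele 1/12; Uzoma 1/12; Zainab 1/3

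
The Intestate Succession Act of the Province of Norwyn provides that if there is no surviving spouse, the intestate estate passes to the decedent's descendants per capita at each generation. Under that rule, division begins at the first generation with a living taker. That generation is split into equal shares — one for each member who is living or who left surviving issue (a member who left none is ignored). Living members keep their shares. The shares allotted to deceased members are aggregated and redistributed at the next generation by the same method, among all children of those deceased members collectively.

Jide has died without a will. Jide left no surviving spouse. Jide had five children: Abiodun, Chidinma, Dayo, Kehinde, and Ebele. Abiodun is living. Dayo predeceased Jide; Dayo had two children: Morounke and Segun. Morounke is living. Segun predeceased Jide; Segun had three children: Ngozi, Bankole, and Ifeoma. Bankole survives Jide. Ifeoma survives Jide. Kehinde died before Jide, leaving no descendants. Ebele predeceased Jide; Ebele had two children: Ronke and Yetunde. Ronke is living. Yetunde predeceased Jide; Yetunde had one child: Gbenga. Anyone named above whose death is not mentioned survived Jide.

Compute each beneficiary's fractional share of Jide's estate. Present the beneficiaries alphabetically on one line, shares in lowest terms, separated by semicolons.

There is no surviving spouse, so the entire estate passes to Jide's descendants per capita at each generation.
At generation 1 (Abiodun, Chidinma, Dayo, Ebele) there are 4 shares of (1)/4 = 1/4 each.
Living: Abiodun and Chidinma — each takes 1/4.
Deceased: Dayo and Ebele. Their combined 1/2 is pooled and carried to generation 2.
At generation 2 (Morounke, Segun, Ronke, Yetunde) there are 4 shares of (1/2)/4 = 1/8 each.
Living: Morounke and Ronke — each takes 1/8.
Deceased: Segun and Yetunde. Their combined 1/4 is pooled and carried to generation 3.
At generation 3 (Ngozi, Bankole, Ifeoma, Gbenga) there are 4 shares of (1/4)/4 = 1/16 each.
Living: Ngozi, Bankole, Ifeoma, and Gbenga — each takes 1/16.

Abiodun 1/4; Bankole 1/16; Chidinma 1/4; Gbenga 1/16; Ifeoma 1/16; Morounke 1/8; Ngozi 1/16; Ronke 1/8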